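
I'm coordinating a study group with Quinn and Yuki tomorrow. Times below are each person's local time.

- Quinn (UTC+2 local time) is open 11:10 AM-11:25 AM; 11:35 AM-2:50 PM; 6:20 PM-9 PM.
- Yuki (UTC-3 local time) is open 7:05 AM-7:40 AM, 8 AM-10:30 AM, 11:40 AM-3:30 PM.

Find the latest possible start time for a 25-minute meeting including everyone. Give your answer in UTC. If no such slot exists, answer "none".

Quinn in UTC: 09:10-09:25, 09:35-12:50, 16:20-19:00 (subtract 2h to convert from UTC+2).
Yuki in UTC: 10:05-10:40, 11:00-13:30, 14:40-18:30 (add 3h to convert from UTC-3).
Quinn ∩ Yuki: 10:05-10:40, 11:00-12:50, 16:20-18:30.
The last common window of at least 25 minutes is 16:20-18:30; a 25-minute meeting can start as late as 18:05 and still end by 18:30.

18:05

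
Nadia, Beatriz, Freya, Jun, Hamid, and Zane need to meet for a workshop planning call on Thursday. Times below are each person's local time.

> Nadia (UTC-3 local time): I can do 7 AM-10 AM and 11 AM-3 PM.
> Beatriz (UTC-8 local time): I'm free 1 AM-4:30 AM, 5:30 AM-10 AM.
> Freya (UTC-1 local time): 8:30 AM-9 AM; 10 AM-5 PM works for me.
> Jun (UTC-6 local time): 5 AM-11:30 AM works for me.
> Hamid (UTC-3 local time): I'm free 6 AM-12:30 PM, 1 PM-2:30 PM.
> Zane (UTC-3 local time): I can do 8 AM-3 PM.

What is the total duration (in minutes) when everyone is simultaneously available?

270

Nadia in UTC: 10:00-13:00, 14:00-18:00 (add 3h to convert from UTC-3).
Beatriz in UTC: 09:00-12:30, 13:30-18:00 (add 8h to convert from UTC-8).
Freya in UTC: 09:30-10:00, 11:00-18:00 (add 1h to convert from UTC-1).
Jun in UTC: 11:00-17:30 (add 6h to convert from UTC-6).
Hamid in UTC: 09:00-15:30, 16:00-17:30 (add 3h to convert from UTC-3).
Zane in UTC: 11:00-18:00 (add 3h to convert from UTC-3).
Nadia ∩ Beatriz: 10:00-12:30, 14:00-18:00.
Nadia ∩ Beatriz ∩ Freya: 11:00-12:30, 14:00-18:00.
Nadia ∩ Beatriz ∩ Freya ∩ Jun: 11:00-12:30, 14:00-17:30.
Nadia ∩ Beatriz ∩ Freya ∩ Jun ∩ Hamid: 11:00-12:30, 14:00-15:30, 16:00-17:30.
Nadia ∩ Beatriz ∩ Freya ∩ Jun ∩ Hamid ∩ Zane: 11:00-12:30, 14:00-15:30, 16:00-17:30.
Summing the common windows: 90 + 90 + 90 = 270 minutes.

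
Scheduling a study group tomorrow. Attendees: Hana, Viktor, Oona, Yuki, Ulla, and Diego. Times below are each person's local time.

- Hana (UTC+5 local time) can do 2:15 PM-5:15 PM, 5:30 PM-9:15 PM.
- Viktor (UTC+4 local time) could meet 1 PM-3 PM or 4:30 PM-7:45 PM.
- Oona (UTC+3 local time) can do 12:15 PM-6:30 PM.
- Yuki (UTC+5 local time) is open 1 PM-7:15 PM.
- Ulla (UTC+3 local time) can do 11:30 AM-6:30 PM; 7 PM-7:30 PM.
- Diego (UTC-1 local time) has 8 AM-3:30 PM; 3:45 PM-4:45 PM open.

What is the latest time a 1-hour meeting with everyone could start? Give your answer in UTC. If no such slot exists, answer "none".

Hana in UTC: 09:15-12:15, 12:30-16:15 (subtract 5h to convert from UTC+5).
Viktor in UTC: 09:00-11:00, 12:30-15:45 (subtract 4h to convert from UTC+4).
Oona in UTC: 09:15-15:30 (subtract 3h to convert from UTC+3).
Yuki in UTC: 08:00-14:15 (subtract 5h to convert from UTC+5).
Ulla in UTC: 08:30-15:30, 16:00-16:30 (subtract 3h to convert from UTC+3).
Diego in UTC: 09:00-16:30, 16:45-17:45 (add 1h to convert from UTC-1).
Hana ∩ Viktor: 09:15-11:00, 12:30-15:45.
Hana ∩ Viktor ∩ Oona: 09:15-11:00, 12:30-15:30.
Hana ∩ Viktor ∩ Oona ∩ Yuki: 09:15-11:00, 12:30-14:15.
Hana ∩ Viktor ∩ Oona ∩ Yuki ∩ Ulla: 09:15-11:00, 12:30-14:15.
Hana ∩ Viktor ∩ Oona ∩ Yuki ∩ Ulla ∩ Diego: 09:15-11:00, 12:30-14:15.
Those are the intersection windows.
The last common window of at least 60 minutes is 12:30-14:15; a 60-minute meeting can start as late as 13:15 and still end by 14:15.

13:15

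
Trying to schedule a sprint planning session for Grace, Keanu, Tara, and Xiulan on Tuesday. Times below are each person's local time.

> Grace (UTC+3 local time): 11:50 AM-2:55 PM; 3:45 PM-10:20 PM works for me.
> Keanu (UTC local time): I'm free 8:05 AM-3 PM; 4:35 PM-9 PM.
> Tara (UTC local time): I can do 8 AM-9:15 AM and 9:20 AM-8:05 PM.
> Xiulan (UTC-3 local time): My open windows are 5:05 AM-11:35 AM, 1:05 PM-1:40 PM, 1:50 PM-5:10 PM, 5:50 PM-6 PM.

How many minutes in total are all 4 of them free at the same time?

Grace in UTC: 08:50-11:55, 12:45-19:20 (subtract 3h to convert from UTC+3).
Keanu in UTC: 08:05-15:00, 16:35-21:00.
Tara in UTC: 08:00-09:15, 09:20-20:05.
Xiulan in UTC: 08:05-14:35, 16:05-16:40, 16:50-20:10, 20:50-21:00 (add 3h to convert from UTC-3).
Grace ∩ Keanu: 08:50-11:55, 12:45-15:00, 16:35-19:20.
Grace ∩ Keanu ∩ Tara: 08:50-09:15, 09:20-11:55, 12:45-15:00, 16:35-19:20.
Grace ∩ Keanu ∩ Tara ∩ Xiulan: 08:50-09:15, 09:20-11:55, 12:45-14:35, 16:35-16:40, 16:50-19:20.
Summing the common windows: 25 + 155 + 110 + 5 + 150 = 445 minutes.

445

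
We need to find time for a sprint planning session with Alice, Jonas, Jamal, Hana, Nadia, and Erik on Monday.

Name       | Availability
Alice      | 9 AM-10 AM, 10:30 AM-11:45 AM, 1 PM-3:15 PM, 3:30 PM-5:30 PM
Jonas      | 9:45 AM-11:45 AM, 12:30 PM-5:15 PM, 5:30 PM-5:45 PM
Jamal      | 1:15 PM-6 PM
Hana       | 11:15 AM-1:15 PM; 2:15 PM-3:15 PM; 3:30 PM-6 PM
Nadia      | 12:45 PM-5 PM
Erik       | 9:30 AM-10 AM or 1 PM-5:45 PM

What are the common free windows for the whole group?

14:15-15:15, 15:30-17:00

Alice ∩ Jonas: 09:45-10:00, 10:30-11:45, 13:00-15:15, 15:30-17:15.
Alice ∩ Jonas ∩ Jamal: 13:15-15:15, 15:30-17:15.
Alice ∩ Jonas ∩ Jamal ∩ Hana: 14:15-15:15, 15:30-17:15.
Alice ∩ Jonas ∩ Jamal ∩ Hana ∩ Nadia: 14:15-15:15, 15:30-17:00.
Alice ∩ Jonas ∩ Jamal ∩ Hana ∩ Nadia ∩ Erik: 14:15-15:15, 15:30-17:00.
Those are the intersection windows.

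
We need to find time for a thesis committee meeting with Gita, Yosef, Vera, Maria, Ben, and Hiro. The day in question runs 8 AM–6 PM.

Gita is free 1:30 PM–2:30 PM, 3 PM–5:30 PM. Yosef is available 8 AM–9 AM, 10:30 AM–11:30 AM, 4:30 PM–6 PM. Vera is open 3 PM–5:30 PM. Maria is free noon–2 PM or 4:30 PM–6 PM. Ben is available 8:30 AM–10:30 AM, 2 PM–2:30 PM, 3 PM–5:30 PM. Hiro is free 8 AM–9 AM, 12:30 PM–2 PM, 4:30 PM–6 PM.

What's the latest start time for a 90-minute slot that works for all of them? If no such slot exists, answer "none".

none

Gita ∩ Yosef: 16:30-17:30.
Gita ∩ Yosef ∩ Vera: 16:30-17:30.
Gita ∩ Yosef ∩ Vera ∩ Maria: 16:30-17:30.
Gita ∩ Yosef ∩ Vera ∩ Maria ∩ Ben: 16:30-17:30.
Gita ∩ Yosef ∩ Vera ∩ Maria ∩ Ben ∩ Hiro: 16:30-17:30.
No common window is at least 90 minutes long.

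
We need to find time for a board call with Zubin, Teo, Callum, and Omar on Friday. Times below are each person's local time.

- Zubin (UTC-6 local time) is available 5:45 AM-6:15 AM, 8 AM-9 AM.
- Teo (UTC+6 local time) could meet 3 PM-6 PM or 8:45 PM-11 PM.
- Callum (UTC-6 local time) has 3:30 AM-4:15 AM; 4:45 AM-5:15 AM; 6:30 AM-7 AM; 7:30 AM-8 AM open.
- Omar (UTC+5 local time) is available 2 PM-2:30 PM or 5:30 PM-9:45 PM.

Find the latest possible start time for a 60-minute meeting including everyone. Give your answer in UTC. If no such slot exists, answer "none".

Zubin in UTC: 11:45-12:15, 14:00-15:00 (add 6h to convert from UTC-6).
Teo in UTC: 09:00-12:00, 14:45-17:00 (subtract 6h to convert from UTC+6).
Callum in UTC: 09:30-10:15, 10:45-11:15, 12:30-13:00, 13:30-14:00 (add 6h to convert from UTC-6).
Omar in UTC: 09:00-09:30, 12:30-16:45 (subtract 5h to convert from UTC+5).
Zubin ∩ Teo: 11:45-12:00, 14:45-15:00.
Zubin ∩ Teo ∩ Callum: ∅.
Zubin ∩ Teo ∩ Callum ∩ Omar: ∅.
There is no time when everyone is free.
No common window is at least 60 minutes long.

none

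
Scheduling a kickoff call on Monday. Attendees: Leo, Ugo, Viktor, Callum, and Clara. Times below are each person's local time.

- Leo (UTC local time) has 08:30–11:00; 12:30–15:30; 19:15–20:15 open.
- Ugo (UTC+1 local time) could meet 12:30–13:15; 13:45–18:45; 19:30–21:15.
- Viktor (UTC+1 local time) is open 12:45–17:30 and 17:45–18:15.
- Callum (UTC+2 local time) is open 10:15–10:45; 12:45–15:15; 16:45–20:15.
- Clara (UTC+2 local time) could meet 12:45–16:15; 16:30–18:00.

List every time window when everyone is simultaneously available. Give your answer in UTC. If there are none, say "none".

12:45-13:15, 14:45-15:30

Leo in UTC: 08:30-11:00, 12:30-15:30, 19:15-20:15.
Ugo in UTC: 11:30-12:15, 12:45-17:45, 18:30-20:15 (subtract 1h to convert from UTC+1).
Viktor in UTC: 11:45-16:30, 16:45-17:15 (subtract 1h to convert from UTC+1).
Callum in UTC: 08:15-08:45, 10:45-13:15, 14:45-18:15 (subtract 2h to convert from UTC+2).
Clara in UTC: 10:45-14:15, 14:30-16:00 (subtract 2h to convert from UTC+2).
Leo ∩ Ugo: 12:45-15:30, 19:15-20:15.
Leo ∩ Ugo ∩ Viktor: 12:45-15:30.
Leo ∩ Ugo ∩ Viktor ∩ Callum: 12:45-13:15, 14:45-15:30.
Leo ∩ Ugo ∩ Viktor ∩ Callum ∩ Clara: 12:45-13:15, 14:45-15:30.
Those are the intersection windows.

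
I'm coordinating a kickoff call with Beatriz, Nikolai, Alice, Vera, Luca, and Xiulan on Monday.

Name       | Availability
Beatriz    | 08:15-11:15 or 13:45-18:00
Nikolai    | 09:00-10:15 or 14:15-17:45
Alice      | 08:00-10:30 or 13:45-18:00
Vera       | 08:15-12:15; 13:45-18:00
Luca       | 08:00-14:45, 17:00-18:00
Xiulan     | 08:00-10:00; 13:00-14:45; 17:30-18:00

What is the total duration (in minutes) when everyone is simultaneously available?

105

Beatriz ∩ Nikolai: 09:00-10:15, 14:15-17:45.
Beatriz ∩ Nikolai ∩ Alice: 09:00-10:15, 14:15-17:45.
Beatriz ∩ Nikolai ∩ Alice ∩ Vera: 09:00-10:15, 14:15-17:45.
Beatriz ∩ Nikolai ∩ Alice ∩ Vera ∩ Luca: 09:00-10:15, 14:15-14:45, 17:00-17:45.
Beatriz ∩ Nikolai ∩ Alice ∩ Vera ∩ Luca ∩ Xiulan: 09:00-10:00, 14:15-14:45, 17:30-17:45.
Summing the common windows: 60 + 30 + 15 = 105 minutes.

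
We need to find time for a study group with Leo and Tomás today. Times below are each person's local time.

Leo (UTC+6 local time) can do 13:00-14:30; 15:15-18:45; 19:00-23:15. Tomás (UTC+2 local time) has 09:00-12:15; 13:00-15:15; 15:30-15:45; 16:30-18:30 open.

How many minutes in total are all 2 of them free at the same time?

405

Leo in UTC: 07:00-08:30, 09:15-12:45, 13:00-17:15 (subtract 6h to convert from UTC+6).
Tomás in UTC: 07:00-10:15, 11:00-13:15, 13:30-13:45, 14:30-16:30 (subtract 2h to convert from UTC+2).
Leo ∩ Tomás: 07:00-08:30, 09:15-10:15, 11:00-12:45, 13:00-13:15, 13:30-13:45, 14:30-16:30.
Those are the intersection windows.
Summing the common windows: 90 + 60 + 105 + 15 + 15 + 120 = 405 minutes.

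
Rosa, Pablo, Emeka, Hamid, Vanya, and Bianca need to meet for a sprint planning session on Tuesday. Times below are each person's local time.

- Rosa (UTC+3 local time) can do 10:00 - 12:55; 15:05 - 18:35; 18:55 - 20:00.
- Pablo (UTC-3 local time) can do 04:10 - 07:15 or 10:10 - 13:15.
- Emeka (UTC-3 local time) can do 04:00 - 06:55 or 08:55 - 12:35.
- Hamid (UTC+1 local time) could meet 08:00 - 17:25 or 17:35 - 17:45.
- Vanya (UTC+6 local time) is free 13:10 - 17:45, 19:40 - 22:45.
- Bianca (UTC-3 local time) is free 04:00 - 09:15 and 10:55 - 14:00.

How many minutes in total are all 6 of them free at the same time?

Rosa in UTC: 07:00-09:55, 12:05-15:35, 15:55-17:00 (subtract 3h to convert from UTC+3).
Pablo in UTC: 07:10-10:15, 13:10-16:15 (add 3h to convert from UTC-3).
Emeka in UTC: 07:00-09:55, 11:55-15:35 (add 3h to convert from UTC-3).
Hamid in UTC: 07:00-16:25, 16:35-16:45 (subtract 1h to convert from UTC+1).
Vanya in UTC: 07:10-11:45, 13:40-16:45 (subtract 6h to convert from UTC+6).
Bianca in UTC: 07:00-12:15, 13:55-17:00 (add 3h to convert from UTC-3).
Rosa ∩ Pablo: 07:10-09:55, 13:10-15:35, 15:55-16:15.
Rosa ∩ Pablo ∩ Emeka: 07:10-09:55, 13:10-15:35.
Rosa ∩ Pablo ∩ Emeka ∩ Hamid: 07:10-09:55, 13:10-15:35.
Rosa ∩ Pablo ∩ Emeka ∩ Hamid ∩ Vanya: 07:10-09:55, 13:40-15:35.
Rosa ∩ Pablo ∩ Emeka ∩ Hamid ∩ Vanya ∩ Bianca: 07:10-09:55, 13:55-15:35.
Summing the common windows: 165 + 100 = 265 minutes.

265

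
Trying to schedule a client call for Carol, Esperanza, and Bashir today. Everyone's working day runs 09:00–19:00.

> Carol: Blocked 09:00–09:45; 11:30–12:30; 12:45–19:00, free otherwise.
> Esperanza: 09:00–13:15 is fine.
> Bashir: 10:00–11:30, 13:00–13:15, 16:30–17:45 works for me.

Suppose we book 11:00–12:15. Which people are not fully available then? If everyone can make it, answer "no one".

Carol free: 09:45-11:30, 12:30-12:45 (invert busy blocks within the working day).
Esperanza free: 09:00-13:15.
Bashir free: 10:00-11:30, 13:00-13:15, 16:30-17:45.
Carol: not fully free for 11:00-12:15. Esperanza: free for 11:00-12:15. Bashir: not fully free for 11:00-12:15.

Bashir, Carol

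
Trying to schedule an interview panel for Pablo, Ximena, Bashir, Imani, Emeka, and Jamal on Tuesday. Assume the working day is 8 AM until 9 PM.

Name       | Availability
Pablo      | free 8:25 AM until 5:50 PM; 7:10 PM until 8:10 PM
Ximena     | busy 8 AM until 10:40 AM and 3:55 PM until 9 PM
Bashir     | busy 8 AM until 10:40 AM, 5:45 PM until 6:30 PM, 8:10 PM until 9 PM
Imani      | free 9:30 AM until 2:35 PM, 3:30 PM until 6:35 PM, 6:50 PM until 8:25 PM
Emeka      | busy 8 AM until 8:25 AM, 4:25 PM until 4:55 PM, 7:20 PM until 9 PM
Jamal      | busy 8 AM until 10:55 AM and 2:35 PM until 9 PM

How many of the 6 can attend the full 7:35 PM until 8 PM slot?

Pablo free: 08:25-17:50, 19:10-20:10.
Ximena free: 10:40-15:55 (invert busy blocks within the working day).
Bashir free: 10:40-17:45, 18:30-20:10 (invert busy blocks within the working day).
Imani free: 09:30-14:35, 15:30-18:35, 18:50-20:25.
Emeka free: 08:25-16:25, 16:55-19:20 (invert busy blocks within the working day).
Jamal free: 10:55-14:35 (invert busy blocks within the working day).
Pablo, Bashir, and Imani can make the full 19:35-20:00 slot — that's 3.

3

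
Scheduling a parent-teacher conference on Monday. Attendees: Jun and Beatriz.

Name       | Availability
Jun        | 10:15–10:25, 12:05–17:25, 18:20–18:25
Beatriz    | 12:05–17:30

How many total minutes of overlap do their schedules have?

Jun ∩ Beatriz: 12:05-17:25.
So the common availability across everyone is 12:05-17:25.
That's a single block of 320 minutes.

320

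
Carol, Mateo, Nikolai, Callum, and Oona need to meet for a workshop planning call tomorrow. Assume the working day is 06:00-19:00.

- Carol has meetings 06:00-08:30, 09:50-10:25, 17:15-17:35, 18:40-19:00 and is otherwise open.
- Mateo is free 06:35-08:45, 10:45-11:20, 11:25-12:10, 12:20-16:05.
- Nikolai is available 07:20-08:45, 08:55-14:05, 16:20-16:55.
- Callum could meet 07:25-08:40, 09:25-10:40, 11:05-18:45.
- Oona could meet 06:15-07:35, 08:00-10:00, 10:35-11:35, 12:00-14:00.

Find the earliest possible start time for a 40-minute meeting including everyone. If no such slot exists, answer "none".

Carol free: 08:30-09:50, 10:25-17:15, 17:35-18:40 (invert busy blocks within the working day).
Mateo free: 06:35-08:45, 10:45-11:20, 11:25-12:10, 12:20-16:05.
Nikolai free: 07:20-08:45, 08:55-14:05, 16:20-16:55.
Callum free: 07:25-08:40, 09:25-10:40, 11:05-18:45.
Oona free: 06:15-07:35, 08:00-10:00, 10:35-11:35, 12:00-14:00.
Carol ∩ Mateo: 08:30-08:45, 10:45-11:20, 11:25-12:10, 12:20-16:05.
Carol ∩ Mateo ∩ Nikolai: 08:30-08:45, 10:45-11:20, 11:25-12:10, 12:20-14:05.
Carol ∩ Mateo ∩ Nikolai ∩ Callum: 08:30-08:40, 11:05-11:20, 11:25-12:10, 12:20-14:05.
Carol ∩ Mateo ∩ Nikolai ∩ Callum ∩ Oona: 08:30-08:40, 11:05-11:20, 11:25-11:35, 12:00-12:10, 12:20-14:00.
The first common window of at least 40 minutes is 12:20-14:00, so the earliest start is 12:20.

12:20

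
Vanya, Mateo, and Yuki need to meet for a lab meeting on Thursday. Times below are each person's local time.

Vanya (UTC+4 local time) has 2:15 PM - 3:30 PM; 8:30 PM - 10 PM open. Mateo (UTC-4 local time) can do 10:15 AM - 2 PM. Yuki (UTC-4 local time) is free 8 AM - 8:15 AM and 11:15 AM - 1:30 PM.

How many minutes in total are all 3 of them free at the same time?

60

Vanya in UTC: 10:15-11:30, 16:30-18:00 (subtract 4h to convert from UTC+4).
Mateo in UTC: 14:15-18:00 (add 4h to convert from UTC-4).
Yuki in UTC: 12:00-12:15, 15:15-17:30 (add 4h to convert from UTC-4).
Vanya ∩ Mateo: 16:30-18:00.
Vanya ∩ Mateo ∩ Yuki: 16:30-17:30.
So the common availability across everyone is 16:30-17:30.
That's a single block of 60 minutes.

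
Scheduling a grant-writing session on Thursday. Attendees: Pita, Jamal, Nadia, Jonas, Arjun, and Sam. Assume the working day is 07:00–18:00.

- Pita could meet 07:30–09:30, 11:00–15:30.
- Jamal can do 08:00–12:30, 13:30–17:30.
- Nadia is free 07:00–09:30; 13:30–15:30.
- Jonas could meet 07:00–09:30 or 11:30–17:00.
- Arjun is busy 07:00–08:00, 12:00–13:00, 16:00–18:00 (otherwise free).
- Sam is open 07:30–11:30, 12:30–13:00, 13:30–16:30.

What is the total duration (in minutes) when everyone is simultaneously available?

210

Pita free: 07:30-09:30, 11:00-15:30.
Jamal free: 08:00-12:30, 13:30-17:30.
Nadia free: 07:00-09:30, 13:30-15:30.
Jonas free: 07:00-09:30, 11:30-17:00.
Arjun free: 08:00-12:00, 13:00-16:00 (invert busy blocks within the working day).
Sam free: 07:30-11:30, 12:30-13:00, 13:30-16:30.
Pita ∩ Jamal: 08:00-09:30, 11:00-12:30, 13:30-15:30.
Pita ∩ Jamal ∩ Nadia: 08:00-09:30, 13:30-15:30.
Pita ∩ Jamal ∩ Nadia ∩ Jonas: 08:00-09:30, 13:30-15:30.
Pita ∩ Jamal ∩ Nadia ∩ Jonas ∩ Arjun: 08:00-09:30, 13:30-15:30.
Pita ∩ Jamal ∩ Nadia ∩ Jonas ∩ Arjun ∩ Sam: 08:00-09:30, 13:30-15:30.
Summing the common windows: 90 + 120 = 210 minutes.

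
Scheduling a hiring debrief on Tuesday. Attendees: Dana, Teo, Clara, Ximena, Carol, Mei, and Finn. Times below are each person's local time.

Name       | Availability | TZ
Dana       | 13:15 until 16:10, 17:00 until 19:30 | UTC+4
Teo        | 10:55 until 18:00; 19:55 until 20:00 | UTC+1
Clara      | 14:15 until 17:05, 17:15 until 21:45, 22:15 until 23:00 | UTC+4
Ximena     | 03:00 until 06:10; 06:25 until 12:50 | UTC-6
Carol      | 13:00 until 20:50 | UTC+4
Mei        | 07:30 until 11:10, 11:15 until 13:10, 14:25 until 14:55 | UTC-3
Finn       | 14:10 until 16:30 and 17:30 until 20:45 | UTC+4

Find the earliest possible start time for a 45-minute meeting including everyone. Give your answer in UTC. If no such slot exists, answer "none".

10:30

Dana in UTC: 09:15-12:10, 13:00-15:30 (subtract 4h to convert from UTC+4).
Teo in UTC: 09:55-17:00, 18:55-19:00 (subtract 1h to convert from UTC+1).
Clara in UTC: 10:15-13:05, 13:15-17:45, 18:15-19:00 (subtract 4h to convert from UTC+4).
Ximena in UTC: 09:00-12:10, 12:25-18:50 (add 6h to convert from UTC-6).
Carol in UTC: 09:00-16:50 (subtract 4h to convert from UTC+4).
Mei in UTC: 10:30-14:10, 14:15-16:10, 17:25-17:55 (add 3h to convert from UTC-3).
Finn in UTC: 10:10-12:30, 13:30-16:45 (subtract 4h to convert from UTC+4).
Dana ∩ Teo: 09:55-12:10, 13:00-15:30.
Dana ∩ Teo ∩ Clara: 10:15-12:10, 13:00-13:05, 13:15-15:30.
Dana ∩ Teo ∩ Clara ∩ Ximena: 10:15-12:10, 13:00-13:05, 13:15-15:30.
Dana ∩ Teo ∩ Clara ∩ Ximena ∩ Carol: 10:15-12:10, 13:00-13:05, 13:15-15:30.
Dana ∩ Teo ∩ Clara ∩ Ximena ∩ Carol ∩ Mei: 10:30-12:10, 13:00-13:05, 13:15-14:10, 14:15-15:30.
Dana ∩ Teo ∩ Clara ∩ Ximena ∩ Carol ∩ Mei ∩ Finn: 10:30-12:10, 13:30-14:10, 14:15-15:30.
So the common availability across everyone is 10:30-12:10, 13:30-14:10, 14:15-15:30.
The first common window of at least 45 minutes is 10:30-12:10, so the earliest start is 10:30.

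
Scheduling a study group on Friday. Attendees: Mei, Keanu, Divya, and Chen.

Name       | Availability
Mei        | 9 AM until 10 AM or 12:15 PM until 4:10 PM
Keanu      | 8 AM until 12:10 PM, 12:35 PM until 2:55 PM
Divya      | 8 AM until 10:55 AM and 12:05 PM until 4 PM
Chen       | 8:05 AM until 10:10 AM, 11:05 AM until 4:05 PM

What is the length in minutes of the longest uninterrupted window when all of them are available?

140

Mei ∩ Keanu: 09:00-10:00, 12:35-14:55.
Mei ∩ Keanu ∩ Divya: 09:00-10:00, 12:35-14:55.
Mei ∩ Keanu ∩ Divya ∩ Chen: 09:00-10:00, 12:35-14:55.
The longest is 12:35-14:55 at 140 minutes.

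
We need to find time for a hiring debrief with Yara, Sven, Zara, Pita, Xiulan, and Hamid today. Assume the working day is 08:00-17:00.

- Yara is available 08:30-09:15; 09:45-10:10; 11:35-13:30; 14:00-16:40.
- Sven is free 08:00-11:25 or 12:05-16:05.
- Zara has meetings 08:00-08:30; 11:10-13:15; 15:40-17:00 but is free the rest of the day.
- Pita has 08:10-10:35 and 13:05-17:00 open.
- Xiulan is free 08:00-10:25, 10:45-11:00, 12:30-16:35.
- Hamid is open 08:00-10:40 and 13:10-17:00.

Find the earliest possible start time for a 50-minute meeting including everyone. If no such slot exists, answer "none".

14:00

Yara free: 08:30-09:15, 09:45-10:10, 11:35-13:30, 14:00-16:40.
Sven free: 08:00-11:25, 12:05-16:05.
Zara free: 08:30-11:10, 13:15-15:40 (invert busy blocks within the working day).
Pita free: 08:10-10:35, 13:05-17:00.
Xiulan free: 08:00-10:25, 10:45-11:00, 12:30-16:35.
Hamid free: 08:00-10:40, 13:10-17:00.
Yara ∩ Sven: 08:30-09:15, 09:45-10:10, 12:05-13:30, 14:00-16:05.
Yara ∩ Sven ∩ Zara: 08:30-09:15, 09:45-10:10, 13:15-13:30, 14:00-15:40.
Yara ∩ Sven ∩ Zara ∩ Pita: 08:30-09:15, 09:45-10:10, 13:15-13:30, 14:00-15:40.
Yara ∩ Sven ∩ Zara ∩ Pita ∩ Xiulan: 08:30-09:15, 09:45-10:10, 13:15-13:30, 14:00-15:40.
Yara ∩ Sven ∩ Zara ∩ Pita ∩ Xiulan ∩ Hamid: 08:30-09:15, 09:45-10:10, 13:15-13:30, 14:00-15:40.
Those are the intersection windows.
The first common window of at least 50 minutes is 14:00-15:40, so the earliest start is 14:00.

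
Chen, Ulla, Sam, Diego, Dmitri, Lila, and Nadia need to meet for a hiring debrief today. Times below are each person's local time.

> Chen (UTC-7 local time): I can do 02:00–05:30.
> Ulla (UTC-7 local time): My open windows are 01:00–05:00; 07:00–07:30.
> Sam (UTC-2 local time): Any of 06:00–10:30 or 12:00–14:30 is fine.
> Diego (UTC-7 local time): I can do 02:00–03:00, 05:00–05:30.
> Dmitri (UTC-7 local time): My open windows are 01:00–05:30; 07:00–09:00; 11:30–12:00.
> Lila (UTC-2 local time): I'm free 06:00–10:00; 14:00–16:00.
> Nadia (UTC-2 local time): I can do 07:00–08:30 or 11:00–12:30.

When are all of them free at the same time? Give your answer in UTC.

Chen in UTC: 09:00-12:30 (add 7h to convert from UTC-7).
Ulla in UTC: 08:00-12:00, 14:00-14:30 (add 7h to convert from UTC-7).
Sam in UTC: 08:00-12:30, 14:00-16:30 (add 2h to convert from UTC-2).
Diego in UTC: 09:00-10:00, 12:00-12:30 (add 7h to convert from UTC-7).
Dmitri in UTC: 08:00-12:30, 14:00-16:00, 18:30-19:00 (add 7h to convert from UTC-7).
Lila in UTC: 08:00-12:00, 16:00-18:00 (add 2h to convert from UTC-2).
Nadia in UTC: 09:00-10:30, 13:00-14:30 (add 2h to convert from UTC-2).
Chen ∩ Ulla: 09:00-12:00.
Chen ∩ Ulla ∩ Sam: 09:00-12:00.
Chen ∩ Ulla ∩ Sam ∩ Diego: 09:00-10:00.
Chen ∩ Ulla ∩ Sam ∩ Diego ∩ Dmitri: 09:00-10:00.
Chen ∩ Ulla ∩ Sam ∩ Diego ∩ Dmitri ∩ Lila: 09:00-10:00.
Chen ∩ Ulla ∩ Sam ∩ Diego ∩ Dmitri ∩ Lila ∩ Nadia: 09:00-10:00.

09:00-10:00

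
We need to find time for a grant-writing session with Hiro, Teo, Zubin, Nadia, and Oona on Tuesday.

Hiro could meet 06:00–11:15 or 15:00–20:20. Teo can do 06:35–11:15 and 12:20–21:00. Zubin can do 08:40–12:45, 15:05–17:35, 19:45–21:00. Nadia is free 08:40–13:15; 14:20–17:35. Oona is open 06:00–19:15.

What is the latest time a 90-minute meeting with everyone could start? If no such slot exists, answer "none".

16:05

Hiro ∩ Teo: 06:35-11:15, 15:00-20:20.
Hiro ∩ Teo ∩ Zubin: 08:40-11:15, 15:05-17:35, 19:45-20:20.
Hiro ∩ Teo ∩ Zubin ∩ Nadia: 08:40-11:15, 15:05-17:35.
Hiro ∩ Teo ∩ Zubin ∩ Nadia ∩ Oona: 08:40-11:15, 15:05-17:35.
Those are the intersection windows.
The last common window of at least 90 minutes is 15:05-17:35; a 90-minute meeting can start as late as 16:05 and still end by 17:35.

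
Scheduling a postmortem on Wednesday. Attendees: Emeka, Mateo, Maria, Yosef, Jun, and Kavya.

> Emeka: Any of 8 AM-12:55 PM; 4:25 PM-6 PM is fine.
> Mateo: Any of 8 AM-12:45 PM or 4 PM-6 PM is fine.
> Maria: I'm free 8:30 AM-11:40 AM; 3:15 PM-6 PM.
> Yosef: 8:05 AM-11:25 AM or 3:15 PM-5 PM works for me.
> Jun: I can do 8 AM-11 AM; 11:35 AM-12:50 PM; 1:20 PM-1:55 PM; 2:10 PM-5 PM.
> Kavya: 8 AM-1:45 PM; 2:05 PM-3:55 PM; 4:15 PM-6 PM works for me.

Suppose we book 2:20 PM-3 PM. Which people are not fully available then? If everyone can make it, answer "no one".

Emeka, Maria, Mateo, Yosef

Emeka: not fully free for 14:20-15:00. Mateo: not fully free for 14:20-15:00. Maria: not fully free for 14:20-15:00. Yosef: not fully free for 14:20-15:00. Jun: free for 14:20-15:00. Kavya: free for 14:20-15:00.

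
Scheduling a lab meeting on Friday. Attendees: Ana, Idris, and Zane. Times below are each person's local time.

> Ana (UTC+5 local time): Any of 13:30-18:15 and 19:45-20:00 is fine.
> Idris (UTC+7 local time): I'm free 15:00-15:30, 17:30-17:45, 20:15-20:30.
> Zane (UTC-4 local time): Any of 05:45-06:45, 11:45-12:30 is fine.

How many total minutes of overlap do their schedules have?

Ana in UTC: 08:30-13:15, 14:45-15:00 (subtract 5h to convert from UTC+5).
Idris in UTC: 08:00-08:30, 10:30-10:45, 13:15-13:30 (subtract 7h to convert from UTC+7).
Zane in UTC: 09:45-10:45, 15:45-16:30 (add 4h to convert from UTC-4).
Ana ∩ Idris: 10:30-10:45.
Ana ∩ Idris ∩ Zane: 10:30-10:45.
That's a single block of 15 minutes.

15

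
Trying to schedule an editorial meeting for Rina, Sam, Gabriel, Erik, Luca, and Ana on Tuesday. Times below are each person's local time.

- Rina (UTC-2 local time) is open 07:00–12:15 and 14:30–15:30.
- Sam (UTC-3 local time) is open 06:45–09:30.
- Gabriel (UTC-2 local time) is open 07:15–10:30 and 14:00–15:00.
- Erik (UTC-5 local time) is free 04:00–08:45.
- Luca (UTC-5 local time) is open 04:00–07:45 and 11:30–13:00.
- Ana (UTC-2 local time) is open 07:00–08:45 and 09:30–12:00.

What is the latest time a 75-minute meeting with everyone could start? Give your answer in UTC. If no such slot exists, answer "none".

Rina in UTC: 09:00-14:15, 16:30-17:30 (add 2h to convert from UTC-2).
Sam in UTC: 09:45-12:30 (add 3h to convert from UTC-3).
Gabriel in UTC: 09:15-12:30, 16:00-17:00 (add 2h to convert from UTC-2).
Erik in UTC: 09:00-13:45 (add 5h to convert from UTC-5).
Luca in UTC: 09:00-12:45, 16:30-18:00 (add 5h to convert from UTC-5).
Ana in UTC: 09:00-10:45, 11:30-14:00 (add 2h to convert from UTC-2).
Rina ∩ Sam: 09:45-12:30.
Rina ∩ Sam ∩ Gabriel: 09:45-12:30.
Rina ∩ Sam ∩ Gabriel ∩ Erik: 09:45-12:30.
Rina ∩ Sam ∩ Gabriel ∩ Erik ∩ Luca: 09:45-12:30.
Rina ∩ Sam ∩ Gabriel ∩ Erik ∩ Luca ∩ Ana: 09:45-10:45, 11:30-12:30.
No common window is at least 75 minutes long.

none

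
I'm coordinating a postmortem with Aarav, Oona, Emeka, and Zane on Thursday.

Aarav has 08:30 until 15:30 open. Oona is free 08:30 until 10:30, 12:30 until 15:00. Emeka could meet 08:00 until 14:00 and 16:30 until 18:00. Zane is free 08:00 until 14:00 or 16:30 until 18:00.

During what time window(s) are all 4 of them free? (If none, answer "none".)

08:30-10:30, 12:30-14:00

Aarav ∩ Oona: 08:30-10:30, 12:30-15:00.
Aarav ∩ Oona ∩ Emeka: 08:30-10:30, 12:30-14:00.
Aarav ∩ Oona ∩ Emeka ∩ Zane: 08:30-10:30, 12:30-14:00.
Those are the intersection windows.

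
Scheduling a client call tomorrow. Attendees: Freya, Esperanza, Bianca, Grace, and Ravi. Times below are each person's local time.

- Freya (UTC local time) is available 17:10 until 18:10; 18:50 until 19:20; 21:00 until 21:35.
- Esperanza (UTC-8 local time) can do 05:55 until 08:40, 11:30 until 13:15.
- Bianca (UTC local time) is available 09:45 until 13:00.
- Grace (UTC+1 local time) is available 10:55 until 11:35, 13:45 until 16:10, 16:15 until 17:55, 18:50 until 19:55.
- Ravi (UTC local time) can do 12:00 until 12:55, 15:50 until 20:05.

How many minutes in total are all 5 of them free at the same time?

Freya in UTC: 17:10-18:10, 18:50-19:20, 21:00-21:35.
Esperanza in UTC: 13:55-16:40, 19:30-21:15 (add 8h to convert from UTC-8).
Bianca in UTC: 09:45-13:00.
Grace in UTC: 09:55-10:35, 12:45-15:10, 15:15-16:55, 17:50-18:55 (subtract 1h to convert from UTC+1).
Ravi in UTC: 12:00-12:55, 15:50-20:05.
Freya ∩ Esperanza: 21:00-21:15.
Freya ∩ Esperanza ∩ Bianca: ∅.
Freya ∩ Esperanza ∩ Bianca ∩ Grace: ∅.
Freya ∩ Esperanza ∩ Bianca ∩ Grace ∩ Ravi: ∅.
There is no time when everyone is free.
There is no common window, so the total is 0 minutes.

0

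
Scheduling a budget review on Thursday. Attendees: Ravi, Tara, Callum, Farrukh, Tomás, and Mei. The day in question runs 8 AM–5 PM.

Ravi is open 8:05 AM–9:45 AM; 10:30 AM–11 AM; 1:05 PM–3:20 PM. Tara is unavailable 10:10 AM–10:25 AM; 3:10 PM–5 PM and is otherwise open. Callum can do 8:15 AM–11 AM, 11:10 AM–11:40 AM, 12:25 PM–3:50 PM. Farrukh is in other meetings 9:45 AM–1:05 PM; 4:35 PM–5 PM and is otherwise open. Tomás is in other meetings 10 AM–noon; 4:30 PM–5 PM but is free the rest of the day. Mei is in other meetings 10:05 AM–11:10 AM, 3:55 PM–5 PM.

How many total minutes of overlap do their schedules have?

Ravi free: 08:05-09:45, 10:30-11:00, 13:05-15:20.
Tara free: 08:00-10:10, 10:25-15:10 (invert busy blocks within the working day).
Callum free: 08:15-11:00, 11:10-11:40, 12:25-15:50.
Farrukh free: 08:00-09:45, 13:05-16:35 (invert busy blocks within the working day).
Tomás free: 08:00-10:00, 12:00-16:30 (invert busy blocks within the working day).
Mei free: 08:00-10:05, 11:10-15:55 (invert busy blocks within the working day).
Ravi ∩ Tara: 08:05-09:45, 10:30-11:00, 13:05-15:10.
Ravi ∩ Tara ∩ Callum: 08:15-09:45, 10:30-11:00, 13:05-15:10.
Ravi ∩ Tara ∩ Callum ∩ Farrukh: 08:15-09:45, 13:05-15:10.
Ravi ∩ Tara ∩ Callum ∩ Farrukh ∩ Tomás: 08:15-09:45, 13:05-15:10.
Ravi ∩ Tara ∩ Callum ∩ Farrukh ∩ Tomás ∩ Mei: 08:15-09:45, 13:05-15:10.
Summing the common windows: 90 + 125 = 215 minutes.

215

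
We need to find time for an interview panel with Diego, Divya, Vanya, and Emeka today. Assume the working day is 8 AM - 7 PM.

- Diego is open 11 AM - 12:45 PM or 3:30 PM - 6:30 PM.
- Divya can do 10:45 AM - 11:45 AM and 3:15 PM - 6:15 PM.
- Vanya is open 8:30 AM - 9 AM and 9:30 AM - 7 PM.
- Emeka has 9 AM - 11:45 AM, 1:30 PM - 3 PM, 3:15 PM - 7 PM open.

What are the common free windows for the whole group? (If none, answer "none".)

Diego ∩ Divya: 11:00-11:45, 15:30-18:15.
Diego ∩ Divya ∩ Vanya: 11:00-11:45, 15:30-18:15.
Diego ∩ Divya ∩ Vanya ∩ Emeka: 11:00-11:45, 15:30-18:15.
Those are the intersection windows.

11:00-11:45, 15:30-18:15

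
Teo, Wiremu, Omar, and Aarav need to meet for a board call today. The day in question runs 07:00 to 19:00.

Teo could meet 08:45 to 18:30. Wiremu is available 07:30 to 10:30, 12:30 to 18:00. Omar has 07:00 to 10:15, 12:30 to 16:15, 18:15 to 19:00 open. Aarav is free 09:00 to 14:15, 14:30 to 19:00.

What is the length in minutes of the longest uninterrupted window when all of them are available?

Teo ∩ Wiremu: 08:45-10:30, 12:30-18:00.
Teo ∩ Wiremu ∩ Omar: 08:45-10:15, 12:30-16:15.
Teo ∩ Wiremu ∩ Omar ∩ Aarav: 09:00-10:15, 12:30-14:15, 14:30-16:15.
The longest is 12:30-14:15 at 105 minutes.

105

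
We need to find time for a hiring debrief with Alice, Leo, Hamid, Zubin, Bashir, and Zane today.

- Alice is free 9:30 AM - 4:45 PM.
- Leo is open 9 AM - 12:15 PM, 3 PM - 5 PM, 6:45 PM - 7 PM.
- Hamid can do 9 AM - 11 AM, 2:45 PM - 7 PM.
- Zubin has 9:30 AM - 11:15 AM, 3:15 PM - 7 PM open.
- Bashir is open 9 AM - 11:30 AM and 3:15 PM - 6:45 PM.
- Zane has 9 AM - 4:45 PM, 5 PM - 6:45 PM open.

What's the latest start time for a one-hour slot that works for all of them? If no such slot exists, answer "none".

Alice ∩ Leo: 09:30-12:15, 15:00-16:45.
Alice ∩ Leo ∩ Hamid: 09:30-11:00, 15:00-16:45.
Alice ∩ Leo ∩ Hamid ∩ Zubin: 09:30-11:00, 15:15-16:45.
Alice ∩ Leo ∩ Hamid ∩ Zubin ∩ Bashir: 09:30-11:00, 15:15-16:45.
Alice ∩ Leo ∩ Hamid ∩ Zubin ∩ Bashir ∩ Zane: 09:30-11:00, 15:15-16:45.
The last common window of at least 60 minutes is 15:15-16:45; a 60-minute meeting can start as late as 15:45 and still end by 16:45.

15:45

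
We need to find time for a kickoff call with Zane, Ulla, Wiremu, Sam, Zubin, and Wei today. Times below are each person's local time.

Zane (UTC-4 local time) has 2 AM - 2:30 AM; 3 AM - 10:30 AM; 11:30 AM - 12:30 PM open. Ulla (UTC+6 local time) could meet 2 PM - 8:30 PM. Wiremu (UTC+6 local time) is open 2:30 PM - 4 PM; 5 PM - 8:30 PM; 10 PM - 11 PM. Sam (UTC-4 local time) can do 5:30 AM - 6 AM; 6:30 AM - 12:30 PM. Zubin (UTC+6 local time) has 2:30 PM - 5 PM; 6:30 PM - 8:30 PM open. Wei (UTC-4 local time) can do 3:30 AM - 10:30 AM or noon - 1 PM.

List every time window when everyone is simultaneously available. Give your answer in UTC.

09:30-10:00, 12:30-14:30

Zane in UTC: 06:00-06:30, 07:00-14:30, 15:30-16:30 (add 4h to convert from UTC-4).
Ulla in UTC: 08:00-14:30 (subtract 6h to convert from UTC+6).
Wiremu in UTC: 08:30-10:00, 11:00-14:30, 16:00-17:00 (subtract 6h to convert from UTC+6).
Sam in UTC: 09:30-10:00, 10:30-16:30 (add 4h to convert from UTC-4).
Zubin in UTC: 08:30-11:00, 12:30-14:30 (subtract 6h to convert from UTC+6).
Wei in UTC: 07:30-14:30, 16:00-17:00 (add 4h to convert from UTC-4).
Zane ∩ Ulla: 08:00-14:30.
Zane ∩ Ulla ∩ Wiremu: 08:30-10:00, 11:00-14:30.
Zane ∩ Ulla ∩ Wiremu ∩ Sam: 09:30-10:00, 11:00-14:30.
Zane ∩ Ulla ∩ Wiremu ∩ Sam ∩ Zubin: 09:30-10:00, 12:30-14:30.
Zane ∩ Ulla ∩ Wiremu ∩ Sam ∩ Zubin ∩ Wei: 09:30-10:00, 12:30-14:30.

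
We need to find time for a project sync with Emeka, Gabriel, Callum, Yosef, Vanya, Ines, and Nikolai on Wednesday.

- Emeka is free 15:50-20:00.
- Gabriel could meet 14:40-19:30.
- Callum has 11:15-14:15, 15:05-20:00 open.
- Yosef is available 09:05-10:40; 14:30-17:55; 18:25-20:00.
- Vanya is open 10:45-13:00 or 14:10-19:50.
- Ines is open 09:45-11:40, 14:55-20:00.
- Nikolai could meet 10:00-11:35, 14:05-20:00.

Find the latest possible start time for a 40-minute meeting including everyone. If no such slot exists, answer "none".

Emeka ∩ Gabriel: 15:50-19:30.
Emeka ∩ Gabriel ∩ Callum: 15:50-19:30.
Emeka ∩ Gabriel ∩ Callum ∩ Yosef: 15:50-17:55, 18:25-19:30.
Emeka ∩ Gabriel ∩ Callum ∩ Yosef ∩ Vanya: 15:50-17:55, 18:25-19:30.
Emeka ∩ Gabriel ∩ Callum ∩ Yosef ∩ Vanya ∩ Ines: 15:50-17:55, 18:25-19:30.
Emeka ∩ Gabriel ∩ Callum ∩ Yosef ∩ Vanya ∩ Ines ∩ Nikolai: 15:50-17:55, 18:25-19:30.
The last common window of at least 40 minutes is 18:25-19:30; a 40-minute meeting can start as late as 18:50 and still end by 19:30.

18:50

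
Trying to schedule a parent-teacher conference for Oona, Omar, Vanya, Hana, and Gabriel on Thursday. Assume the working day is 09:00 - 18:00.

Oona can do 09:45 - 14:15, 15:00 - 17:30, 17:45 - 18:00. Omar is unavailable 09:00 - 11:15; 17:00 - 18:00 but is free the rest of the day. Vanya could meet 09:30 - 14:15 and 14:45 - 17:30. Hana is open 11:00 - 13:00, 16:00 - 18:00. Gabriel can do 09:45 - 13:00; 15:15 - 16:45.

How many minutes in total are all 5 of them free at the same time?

Oona free: 09:45-14:15, 15:00-17:30, 17:45-18:00.
Omar free: 11:15-17:00 (invert busy blocks within the working day).
Vanya free: 09:30-14:15, 14:45-17:30.
Hana free: 11:00-13:00, 16:00-18:00.
Gabriel free: 09:45-13:00, 15:15-16:45.
Oona ∩ Omar: 11:15-14:15, 15:00-17:00.
Oona ∩ Omar ∩ Vanya: 11:15-14:15, 15:00-17:00.
Oona ∩ Omar ∩ Vanya ∩ Hana: 11:15-13:00, 16:00-17:00.
Oona ∩ Omar ∩ Vanya ∩ Hana ∩ Gabriel: 11:15-13:00, 16:00-16:45.
Summing the common windows: 105 + 45 = 150 minutes.

150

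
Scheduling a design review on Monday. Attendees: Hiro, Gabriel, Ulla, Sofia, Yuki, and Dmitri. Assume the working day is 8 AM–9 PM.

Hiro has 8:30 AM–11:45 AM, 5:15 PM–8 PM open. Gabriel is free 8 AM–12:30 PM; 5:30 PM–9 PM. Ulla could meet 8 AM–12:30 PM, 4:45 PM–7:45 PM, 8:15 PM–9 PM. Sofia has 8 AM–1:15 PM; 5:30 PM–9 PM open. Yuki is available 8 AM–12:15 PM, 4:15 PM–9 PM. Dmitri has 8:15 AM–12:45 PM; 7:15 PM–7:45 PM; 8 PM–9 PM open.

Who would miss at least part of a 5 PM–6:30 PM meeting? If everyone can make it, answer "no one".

Hiro: not fully free for 17:00-18:30. Gabriel: not fully free for 17:00-18:30. Ulla: free for 17:00-18:30. Sofia: not fully free for 17:00-18:30. Yuki: free for 17:00-18:30. Dmitri: not fully free for 17:00-18:30.

Dmitri, Gabriel, Hiro, Sofia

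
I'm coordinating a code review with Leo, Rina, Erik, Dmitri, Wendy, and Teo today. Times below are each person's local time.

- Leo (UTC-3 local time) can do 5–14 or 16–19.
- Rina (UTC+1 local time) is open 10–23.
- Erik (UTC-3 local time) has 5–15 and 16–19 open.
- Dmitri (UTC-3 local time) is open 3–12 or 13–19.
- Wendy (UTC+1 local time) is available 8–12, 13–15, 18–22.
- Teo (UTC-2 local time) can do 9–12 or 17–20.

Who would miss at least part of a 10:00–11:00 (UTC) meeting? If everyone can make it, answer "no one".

Leo in UTC: 08:00-17:00, 19:00-22:00 (add 3h to convert from UTC-3).
Rina in UTC: 09:00-22:00 (subtract 1h to convert from UTC+1).
Erik in UTC: 08:00-18:00, 19:00-22:00 (add 3h to convert from UTC-3).
Dmitri in UTC: 06:00-15:00, 16:00-22:00 (add 3h to convert from UTC-3).
Wendy in UTC: 07:00-11:00, 12:00-14:00, 17:00-21:00 (subtract 1h to convert from UTC+1).
Teo in UTC: 11:00-14:00, 19:00-22:00 (add 2h to convert from UTC-2).
Leo: free for 10:00-11:00. Rina: free for 10:00-11:00. Erik: free for 10:00-11:00. Dmitri: free for 10:00-11:00. Wendy: free for 10:00-11:00. Teo: not fully free for 10:00-11:00.

Teo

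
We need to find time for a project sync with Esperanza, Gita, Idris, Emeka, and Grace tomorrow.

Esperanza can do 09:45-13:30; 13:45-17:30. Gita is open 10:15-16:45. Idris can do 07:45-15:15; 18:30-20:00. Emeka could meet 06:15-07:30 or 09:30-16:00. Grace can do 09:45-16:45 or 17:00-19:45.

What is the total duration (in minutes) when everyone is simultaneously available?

Esperanza ∩ Gita: 10:15-13:30, 13:45-16:45.
Esperanza ∩ Gita ∩ Idris: 10:15-13:30, 13:45-15:15.
Esperanza ∩ Gita ∩ Idris ∩ Emeka: 10:15-13:30, 13:45-15:15.
Esperanza ∩ Gita ∩ Idris ∩ Emeka ∩ Grace: 10:15-13:30, 13:45-15:15.
Summing the common windows: 195 + 90 = 285 minutes.

285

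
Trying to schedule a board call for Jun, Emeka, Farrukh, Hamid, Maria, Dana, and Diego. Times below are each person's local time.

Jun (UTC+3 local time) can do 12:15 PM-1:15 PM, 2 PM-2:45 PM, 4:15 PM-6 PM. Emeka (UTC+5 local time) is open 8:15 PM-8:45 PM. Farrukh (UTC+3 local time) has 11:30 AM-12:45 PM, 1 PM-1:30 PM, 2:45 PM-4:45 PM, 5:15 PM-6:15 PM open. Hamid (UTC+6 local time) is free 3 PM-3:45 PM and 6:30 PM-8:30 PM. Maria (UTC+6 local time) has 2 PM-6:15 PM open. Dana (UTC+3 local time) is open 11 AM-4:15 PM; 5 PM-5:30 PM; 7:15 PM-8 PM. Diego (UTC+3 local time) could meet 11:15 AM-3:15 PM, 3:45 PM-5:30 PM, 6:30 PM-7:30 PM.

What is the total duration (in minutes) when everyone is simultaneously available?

Jun in UTC: 09:15-10:15, 11:00-11:45, 13:15-15:00 (subtract 3h to convert from UTC+3).
Emeka in UTC: 15:15-15:45 (subtract 5h to convert from UTC+5).
Farrukh in UTC: 08:30-09:45, 10:00-10:30, 11:45-13:45, 14:15-15:15 (subtract 3h to convert from UTC+3).
Hamid in UTC: 09:00-09:45, 12:30-14:30 (subtract 6h to convert from UTC+6).
Maria in UTC: 08:00-12:15 (subtract 6h to convert from UTC+6).
Dana in UTC: 08:00-13:15, 14:00-14:30, 16:15-17:00 (subtract 3h to convert from UTC+3).
Diego in UTC: 08:15-12:15, 12:45-14:30, 15:30-16:30 (subtract 3h to convert from UTC+3).
Jun ∩ Emeka: ∅.
Jun ∩ Emeka ∩ Farrukh: ∅.
Jun ∩ Emeka ∩ Farrukh ∩ Hamid: ∅.
Jun ∩ Emeka ∩ Farrukh ∩ Hamid ∩ Maria: ∅.
Jun ∩ Emeka ∩ Farrukh ∩ Hamid ∩ Maria ∩ Dana: ∅.
Jun ∩ Emeka ∩ Farrukh ∩ Hamid ∩ Maria ∩ Dana ∩ Diego: ∅.
There is no time when everyone is free.
There is no common window, so the total is 0 minutes.

0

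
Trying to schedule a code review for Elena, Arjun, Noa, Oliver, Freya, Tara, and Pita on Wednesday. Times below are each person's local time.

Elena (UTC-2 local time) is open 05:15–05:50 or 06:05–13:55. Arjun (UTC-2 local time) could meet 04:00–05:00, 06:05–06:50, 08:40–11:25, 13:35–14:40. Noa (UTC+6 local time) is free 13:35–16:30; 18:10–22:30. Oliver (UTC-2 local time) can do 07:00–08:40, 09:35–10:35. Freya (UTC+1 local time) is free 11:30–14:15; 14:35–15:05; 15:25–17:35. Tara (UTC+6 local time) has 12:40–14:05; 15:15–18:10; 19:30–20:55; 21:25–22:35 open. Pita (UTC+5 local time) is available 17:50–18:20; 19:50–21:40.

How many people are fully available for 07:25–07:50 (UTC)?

Elena in UTC: 07:15-07:50, 08:05-15:55 (add 2h to convert from UTC-2).
Arjun in UTC: 06:00-07:00, 08:05-08:50, 10:40-13:25, 15:35-16:40 (add 2h to convert from UTC-2).
Noa in UTC: 07:35-10:30, 12:10-16:30 (subtract 6h to convert from UTC+6).
Oliver in UTC: 09:00-10:40, 11:35-12:35 (add 2h to convert from UTC-2).
Freya in UTC: 10:30-13:15, 13:35-14:05, 14:25-16:35 (subtract 1h to convert from UTC+1).
Tara in UTC: 06:40-08:05, 09:15-12:10, 13:30-14:55, 15:25-16:35 (subtract 6h to convert from UTC+6).
Pita in UTC: 12:50-13:20, 14:50-16:40 (subtract 5h to convert from UTC+5).
Elena and Tara can make the full 07:25-07:50 slot — that's 2.

2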